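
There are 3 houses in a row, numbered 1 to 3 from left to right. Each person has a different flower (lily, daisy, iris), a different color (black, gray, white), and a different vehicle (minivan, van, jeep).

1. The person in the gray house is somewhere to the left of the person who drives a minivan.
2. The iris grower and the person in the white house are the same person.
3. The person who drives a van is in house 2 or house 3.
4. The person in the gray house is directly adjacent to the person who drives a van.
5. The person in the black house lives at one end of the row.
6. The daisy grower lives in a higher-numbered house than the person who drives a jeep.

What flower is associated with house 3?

daisy

House 1 vehicle: only jeep fits.
The daisy grower is narrowed to house 2 or 3; consider each.
Placing it in house 2 leads to a contradiction, so it's in house 3.
The only color still possible for house 3 is black.
The iris grower is narrowed to house 1 or 2; consider each.
Placing it in house 1 leads to a contradiction, so it's in house 2.
From clue 2, the person in the white house must be in house 2.
House 1 flower: only lily fits.
So house 1 gets gray for color.
Clue 4 places the person who drives a van in house 2.
The only vehicle still possible for house 3 is minivan.
So: house 1 = lily/gray/jeep, house 2 = iris/white/van, house 3 = daisy/black/minivan.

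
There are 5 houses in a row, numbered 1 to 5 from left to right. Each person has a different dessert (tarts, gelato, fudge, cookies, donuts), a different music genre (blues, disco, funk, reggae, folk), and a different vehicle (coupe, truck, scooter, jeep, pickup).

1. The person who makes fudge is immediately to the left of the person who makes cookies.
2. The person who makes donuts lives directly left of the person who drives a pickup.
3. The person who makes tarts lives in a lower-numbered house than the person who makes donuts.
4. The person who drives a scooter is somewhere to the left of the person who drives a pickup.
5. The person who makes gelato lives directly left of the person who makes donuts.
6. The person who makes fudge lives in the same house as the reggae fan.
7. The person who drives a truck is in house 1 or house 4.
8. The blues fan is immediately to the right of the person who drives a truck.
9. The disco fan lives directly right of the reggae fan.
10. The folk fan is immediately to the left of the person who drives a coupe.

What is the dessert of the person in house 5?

cookies

House 5's dessert must be cookies (nothing else left).
The person who makes fudge is in house 4 (clue 1).
By clue 6, the reggae fan is in house 4.
Clue 9: the disco fan is in house 5.
By clue 8, the person who drives a truck is in house 1.
The only dessert still possible for house 3 is donuts.
House 2 music genre: only blues fits.
House 5's vehicle must be jeep (nothing else left).
Clue 2: the person who drives a pickup is in house 4.
The person who makes gelato is in house 2 (clue 5).
House 1 dessert: only tarts fits.
That leaves scooter as the vehicle for house 3.
The folk fan is in house 1 (clue 10).
So house 3 gets funk for music genre.
That leaves coupe as the vehicle for house 2.
So: house 1 = tarts/folk/truck, house 2 = gelato/blues/coupe, house 3 = donuts/funk/scooter, house 4 = fudge/reggae/pickup, house 5 = cookies/disco/jeep.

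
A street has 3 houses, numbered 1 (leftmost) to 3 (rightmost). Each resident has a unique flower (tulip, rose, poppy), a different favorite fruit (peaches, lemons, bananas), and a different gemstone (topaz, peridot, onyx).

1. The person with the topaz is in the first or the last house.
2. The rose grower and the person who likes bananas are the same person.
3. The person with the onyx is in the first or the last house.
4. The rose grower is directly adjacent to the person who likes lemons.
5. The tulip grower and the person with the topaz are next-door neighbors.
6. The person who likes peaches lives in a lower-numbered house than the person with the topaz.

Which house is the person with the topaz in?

From clue 5, the tulip grower must be in house 2.
The person with the topaz is in house 3 (clue 6).
The only gemstone still possible for house 1 is onyx.
That leaves peridot as the gemstone for house 2.
Clue 4: the person who likes lemons is in house 2.
That leaves bananas as the favorite fruit for house 3.
By clue 2, the rose grower is in house 3.
House 1's flower must be poppy (nothing else left).
House 1's favorite fruit must be peaches (nothing else left).
So: house 1 = poppy/peaches/onyx, house 2 = tulip/lemons/peridot, house 3 = rose/bananas/topaz.

3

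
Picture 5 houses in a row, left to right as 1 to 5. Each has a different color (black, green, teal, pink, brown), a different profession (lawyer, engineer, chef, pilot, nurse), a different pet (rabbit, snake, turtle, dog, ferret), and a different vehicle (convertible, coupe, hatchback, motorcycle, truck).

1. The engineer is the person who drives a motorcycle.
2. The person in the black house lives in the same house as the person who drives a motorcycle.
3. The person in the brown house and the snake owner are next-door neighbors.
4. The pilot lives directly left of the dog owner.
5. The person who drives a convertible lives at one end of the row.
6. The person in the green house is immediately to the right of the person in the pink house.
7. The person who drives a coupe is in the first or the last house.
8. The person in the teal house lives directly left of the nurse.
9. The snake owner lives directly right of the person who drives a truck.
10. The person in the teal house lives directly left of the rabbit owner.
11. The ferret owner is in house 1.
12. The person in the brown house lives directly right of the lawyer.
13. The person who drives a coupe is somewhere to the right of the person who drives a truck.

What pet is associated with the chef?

Clue 11 places the ferret owner in house 1.
Clue 13 places the person who drives a coupe in house 5.
That leaves convertible as the vehicle for house 1.
The person in the black house is narrowed to house 2 or 3 or 4; consider each.
Placing it in house 2 and house 4 leads to a contradiction, so it's in house 3.
Clue 2: the person who drives a motorcycle is in house 3.
Clue 1 places the engineer in house 3.
From clue 12, the person in the brown house must be in house 2.
From clue 12, the lawyer must be in house 1.
That leaves green as the color for house 5.
The only pet still possible for house 4 is turtle.
By clue 3, the snake owner is in house 3.
The person in the pink house is in house 4 (clue 6).
Clue 9 places the person who drives a truck in house 2.
House 1 color: only teal fits.
House 2 pet: only rabbit fits.
The only pet still possible for house 5 is dog.
So house 4 gets hatchback for vehicle.
By clue 4, the pilot is in house 4.
The nurse is in house 2 (clue 8).
That leaves chef as the profession for house 5.
So: house 1 = teal/lawyer/ferret/convertible, house 2 = brown/nurse/rabbit/truck, house 3 = black/engineer/snake/motorcycle, house 4 = pink/pilot/turtle/hatchback, house 5 = green/chef/dog/coupe.

dog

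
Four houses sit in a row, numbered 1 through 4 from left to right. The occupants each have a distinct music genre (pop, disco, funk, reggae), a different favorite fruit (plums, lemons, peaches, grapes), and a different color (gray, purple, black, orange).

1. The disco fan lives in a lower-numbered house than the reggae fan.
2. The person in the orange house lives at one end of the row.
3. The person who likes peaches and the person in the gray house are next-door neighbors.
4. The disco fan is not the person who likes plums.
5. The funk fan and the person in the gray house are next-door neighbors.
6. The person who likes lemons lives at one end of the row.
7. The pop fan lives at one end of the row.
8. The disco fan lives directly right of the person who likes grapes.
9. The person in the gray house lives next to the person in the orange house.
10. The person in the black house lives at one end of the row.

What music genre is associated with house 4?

The disco fan is narrowed to house 2 or 3; consider each.
Placing it in house 3 leads to a contradiction, so it's in house 2.
Clue 8 places the person who likes grapes in house 1.
House 2's favorite fruit must be peaches (nothing else left).
That leaves plums as the favorite fruit for house 3.
So house 4 gets lemons for favorite fruit.
By clue 3, the person in the gray house is in house 3.
Clue 5 places the funk fan in house 4.
Clue 9: the person in the orange house is in house 4.
So house 1 gets pop for music genre.
House 3's music genre must be reggae (nothing else left).
House 2's color must be purple (nothing else left).
House 1's color must be black (nothing else left).
So: house 1 = pop/grapes/black, house 2 = disco/peaches/purple, house 3 = reggae/plums/gray, house 4 = funk/lemons/orange.

funk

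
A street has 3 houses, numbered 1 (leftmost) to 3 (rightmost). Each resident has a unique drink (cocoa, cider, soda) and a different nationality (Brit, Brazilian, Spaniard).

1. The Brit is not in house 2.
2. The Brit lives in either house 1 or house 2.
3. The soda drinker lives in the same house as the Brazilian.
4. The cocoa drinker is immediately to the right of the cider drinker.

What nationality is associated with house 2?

Clue 2 places the Brit in house 1.
So house 1 gets cider for drink.
Clue 4 places the cocoa drinker in house 2.
House 3's drink must be soda (nothing else left).
From clue 3, the Brazilian must be in house 3.
So house 2 gets Spaniard for nationality.
So: house 1 = cider/Brit, house 2 = cocoa/Spaniard, house 3 = soda/Brazilian.

Spaniard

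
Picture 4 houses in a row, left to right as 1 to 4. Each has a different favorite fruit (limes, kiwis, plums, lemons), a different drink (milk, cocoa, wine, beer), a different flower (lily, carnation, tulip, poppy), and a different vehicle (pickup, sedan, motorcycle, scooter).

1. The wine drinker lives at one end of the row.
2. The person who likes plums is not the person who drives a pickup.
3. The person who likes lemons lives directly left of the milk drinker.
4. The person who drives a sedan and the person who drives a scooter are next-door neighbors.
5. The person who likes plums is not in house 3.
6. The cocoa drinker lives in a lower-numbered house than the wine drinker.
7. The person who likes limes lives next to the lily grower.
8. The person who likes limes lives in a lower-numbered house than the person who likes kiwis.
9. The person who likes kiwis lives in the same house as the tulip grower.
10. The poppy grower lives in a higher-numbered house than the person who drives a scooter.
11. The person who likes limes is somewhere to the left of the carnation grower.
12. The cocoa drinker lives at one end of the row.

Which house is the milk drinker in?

Clue 6 places the wine drinker in house 4.
Clue 12: the cocoa drinker is in house 1.
So house 1 gets lily for flower.
Clue 7: the person who likes limes is in house 2.
House 1's favorite fruit must be lemons (nothing else left).
House 3 favorite fruit: only kiwis fits.
So house 4 gets plums for favorite fruit.
House 2's flower must be poppy (nothing else left).
From clue 3, the milk drinker must be in house 2.
From clue 9, the tulip grower must be in house 3.
Clue 10 places the person who drives a scooter in house 1.
House 3 drink: only beer fits.
The only flower still possible for house 4 is carnation.
Clue 4 places the person who drives a sedan in house 2.
So house 4 gets motorcycle for vehicle.
That leaves pickup as the vehicle for house 3.
So: house 1 = lemons/cocoa/lily/scooter, house 2 = limes/milk/poppy/sedan, house 3 = kiwis/beer/tulip/pickup, house 4 = plums/wine/carnation/motorcycle.

2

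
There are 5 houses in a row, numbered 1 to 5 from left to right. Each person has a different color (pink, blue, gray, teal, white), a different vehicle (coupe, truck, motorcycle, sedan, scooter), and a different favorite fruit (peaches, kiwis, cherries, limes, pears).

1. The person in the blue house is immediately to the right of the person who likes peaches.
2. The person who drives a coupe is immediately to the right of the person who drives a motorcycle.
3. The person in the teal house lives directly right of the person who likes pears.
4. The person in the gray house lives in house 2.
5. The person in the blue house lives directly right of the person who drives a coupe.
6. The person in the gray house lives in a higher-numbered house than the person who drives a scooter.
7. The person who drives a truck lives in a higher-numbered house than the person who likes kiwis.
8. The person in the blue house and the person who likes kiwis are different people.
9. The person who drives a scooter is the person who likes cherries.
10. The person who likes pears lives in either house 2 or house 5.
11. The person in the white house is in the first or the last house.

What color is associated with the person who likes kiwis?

Clue 4 places the person in the gray house in house 2.
The person who drives a scooter is in house 1 (clue 6).
Clue 9 places the person who likes cherries in house 1.
Clue 10 places the person who likes pears in house 2.
House 5's favorite fruit must be limes (nothing else left).
By clue 3, the person in the teal house is in house 3.
The person in the blue house is narrowed to house 4 or 5; consider each.
Placing it in house 4 leads to a contradiction, so it's in house 5.
Clue 1 places the person who likes peaches in house 4.
Clue 5: the person who drives a coupe is in house 4.
House 1's color must be white (nothing else left).
So house 4 gets pink for color.
House 5's vehicle must be truck (nothing else left).
House 3 favorite fruit: only kiwis fits.
Clue 2 places the person who drives a motorcycle in house 3.
House 2 vehicle: only sedan fits.
So: house 1 = white/scooter/cherries, house 2 = gray/sedan/pears, house 3 = teal/motorcycle/kiwis, house 4 = pink/coupe/peaches, house 5 = blue/truck/limes.

teal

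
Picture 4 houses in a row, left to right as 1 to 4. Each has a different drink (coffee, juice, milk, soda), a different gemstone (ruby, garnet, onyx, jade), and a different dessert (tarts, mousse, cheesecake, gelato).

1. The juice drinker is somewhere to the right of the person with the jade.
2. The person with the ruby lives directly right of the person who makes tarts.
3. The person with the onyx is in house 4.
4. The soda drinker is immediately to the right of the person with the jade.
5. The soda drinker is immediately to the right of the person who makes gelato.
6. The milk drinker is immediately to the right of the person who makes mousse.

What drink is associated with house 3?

juice

The person with the onyx is in house 4 (clue 3).
House 1 drink: only coffee fits.
House 4's dessert must be cheesecake (nothing else left).
The person with the ruby is narrowed to house 2 or 3; consider each.
Placing it in house 2 leads to a contradiction, so it's in house 3.
By clue 2, the person who makes tarts is in house 2.
From clue 5, the soda drinker must be in house 2.
By clue 5, the person who makes gelato is in house 1.
House 3 drink: only juice fits.
The only drink still possible for house 4 is milk.
The only dessert still possible for house 3 is mousse.
The person with the jade is in house 1 (clue 4).
The only gemstone still possible for house 2 is garnet.
So: house 1 = coffee/jade/gelato, house 2 = soda/garnet/tarts, house 3 = juice/ruby/mousse, house 4 = milk/onyx/cheesecake.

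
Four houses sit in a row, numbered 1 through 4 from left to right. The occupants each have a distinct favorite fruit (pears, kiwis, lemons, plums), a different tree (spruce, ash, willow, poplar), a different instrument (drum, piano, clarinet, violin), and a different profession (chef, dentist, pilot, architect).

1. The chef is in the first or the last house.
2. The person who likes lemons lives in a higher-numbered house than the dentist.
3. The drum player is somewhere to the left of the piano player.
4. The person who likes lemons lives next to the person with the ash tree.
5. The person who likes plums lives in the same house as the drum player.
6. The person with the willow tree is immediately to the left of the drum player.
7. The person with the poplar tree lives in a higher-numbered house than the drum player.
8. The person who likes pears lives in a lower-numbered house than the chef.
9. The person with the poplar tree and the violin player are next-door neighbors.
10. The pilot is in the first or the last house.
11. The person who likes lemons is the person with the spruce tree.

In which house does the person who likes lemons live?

From clue 8, the chef must be in house 4.
House 1's instrument must be clarinet (nothing else left).
House 1 profession: only pilot fits.
So house 1 gets willow for tree.
The only tree still possible for house 2 is ash.
From clue 4, the person who likes lemons must be in house 3.
From clue 6, the drum player must be in house 2.
From clue 11, the person with the spruce tree must be in house 3.
The only favorite fruit still possible for house 2 is plums.
That leaves kiwis as the favorite fruit for house 4.
House 4's tree must be poplar (nothing else left).
From clue 2, the dentist must be in house 2.
Clue 9: the violin player is in house 3.
House 1's favorite fruit must be pears (nothing else left).
House 4 instrument: only piano fits.
The only profession still possible for house 3 is architect.
So: house 1 = pears/willow/clarinet/pilot, house 2 = plums/ash/drum/dentist, house 3 = lemons/spruce/violin/architect, house 4 = kiwis/poplar/piano/chef.

3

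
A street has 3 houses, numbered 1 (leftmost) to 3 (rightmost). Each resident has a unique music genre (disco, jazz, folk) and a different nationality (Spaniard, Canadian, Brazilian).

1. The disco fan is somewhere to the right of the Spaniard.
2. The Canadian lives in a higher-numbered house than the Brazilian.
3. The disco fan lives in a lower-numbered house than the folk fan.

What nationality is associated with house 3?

Clue 3: the disco fan is in house 2.
By clue 3, the folk fan is in house 3.
That leaves jazz as the music genre for house 1.
The only nationality still possible for house 3 is Canadian.
Clue 1 places the Spaniard in house 1.
That leaves Brazilian as the nationality for house 2.
So: house 1 = jazz/Spaniard, house 2 = disco/Brazilian, house 3 = folk/Canadian.

Canadian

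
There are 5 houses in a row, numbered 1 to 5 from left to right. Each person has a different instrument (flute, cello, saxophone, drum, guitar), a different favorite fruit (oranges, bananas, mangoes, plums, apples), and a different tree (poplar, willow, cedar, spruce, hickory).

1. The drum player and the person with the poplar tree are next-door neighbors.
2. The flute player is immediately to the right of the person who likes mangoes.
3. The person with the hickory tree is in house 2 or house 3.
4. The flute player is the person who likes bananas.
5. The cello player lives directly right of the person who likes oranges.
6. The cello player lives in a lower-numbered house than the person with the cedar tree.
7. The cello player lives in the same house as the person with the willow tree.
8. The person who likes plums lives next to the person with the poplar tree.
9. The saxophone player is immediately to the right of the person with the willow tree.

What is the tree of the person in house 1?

spruce

The person with the hickory tree is narrowed to house 2 or 3; consider each.
Placing it in house 2 leads to a contradiction, so it's in house 3.
The cello player is narrowed to house 2 or 4; consider each.
Placing it in house 4 leads to a contradiction, so it's in house 2.
Clue 5: the person who likes oranges is in house 1.
Clue 7: the person with the willow tree is in house 2.
Clue 9: the saxophone player is in house 3.
House 1 instrument: only guitar fits.
That leaves apples as the favorite fruit for house 2.
House 1 tree: only spruce fits.
The drum player is narrowed to house 4 or 5; consider each.
Placing it in house 4 leads to a contradiction, so it's in house 5.
From clue 1, the person with the poplar tree must be in house 4.
So house 4 gets flute for instrument.
That leaves cedar as the tree for house 5.
The person who likes mangoes is in house 3 (clue 2).
By clue 4, the person who likes bananas is in house 4.
House 5 favorite fruit: only plums fits.
So: house 1 = guitar/oranges/spruce, house 2 = cello/apples/willow, house 3 = saxophone/mangoes/hickory, house 4 = flute/bananas/poplar, house 5 = drum/plums/cedar.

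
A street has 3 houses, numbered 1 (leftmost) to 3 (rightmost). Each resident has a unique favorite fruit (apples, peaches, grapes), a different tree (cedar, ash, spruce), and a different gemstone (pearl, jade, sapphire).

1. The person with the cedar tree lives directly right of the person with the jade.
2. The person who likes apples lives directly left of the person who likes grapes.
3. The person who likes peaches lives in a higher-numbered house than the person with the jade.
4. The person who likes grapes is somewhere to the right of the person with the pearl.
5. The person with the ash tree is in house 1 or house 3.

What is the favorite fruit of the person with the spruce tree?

House 1 favorite fruit: only apples fits.
House 3 gemstone: only sapphire fits.
Clue 2: the person who likes grapes is in house 2.
Clue 4: the person with the pearl is in house 1.
The only favorite fruit still possible for house 3 is peaches.
House 2's gemstone must be jade (nothing else left).
The person with the cedar tree is in house 3 (clue 1).
House 1 tree: only ash fits.
The only tree still possible for house 2 is spruce.
So: house 1 = apples/ash/pearl, house 2 = grapes/spruce/jade, house 3 = peaches/cedar/sapphire.

grapes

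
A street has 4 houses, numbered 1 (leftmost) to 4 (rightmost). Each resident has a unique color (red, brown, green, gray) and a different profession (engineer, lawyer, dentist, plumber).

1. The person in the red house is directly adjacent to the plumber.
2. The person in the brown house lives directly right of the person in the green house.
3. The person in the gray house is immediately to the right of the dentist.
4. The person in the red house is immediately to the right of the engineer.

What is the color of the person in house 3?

red

House 1 color: only green fits.
From clue 2, the person in the brown house must be in house 2.
So house 1 gets lawyer for profession.
The only profession still possible for house 4 is plumber.
Clue 1: the person in the red house is in house 3.
From clue 4, the engineer must be in house 2.
So house 4 gets gray for color.
House 3's profession must be dentist (nothing else left).
So: house 1 = green/lawyer, house 2 = brown/engineer, house 3 = red/dentist, house 4 = gray/plumber.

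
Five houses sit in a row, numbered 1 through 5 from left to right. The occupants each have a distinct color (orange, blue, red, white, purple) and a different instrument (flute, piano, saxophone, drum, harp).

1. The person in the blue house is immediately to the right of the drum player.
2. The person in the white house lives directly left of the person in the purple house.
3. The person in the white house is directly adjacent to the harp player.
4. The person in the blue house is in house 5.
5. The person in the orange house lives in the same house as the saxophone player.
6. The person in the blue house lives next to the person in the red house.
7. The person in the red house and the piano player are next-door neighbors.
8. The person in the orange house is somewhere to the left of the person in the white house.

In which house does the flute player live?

By clue 4, the person in the blue house is in house 5.
By clue 6, the person in the red house is in house 4.
House 1 color: only orange fits.
Clue 1 places the drum player in house 4.
Clue 2 places the person in the white house in house 2.
The person in the purple house is in house 3 (clue 2).
The saxophone player is in house 1 (clue 5).
House 2 instrument: only flute fits.
The only instrument still possible for house 3 is harp.
House 5's instrument must be piano (nothing else left).
So: house 1 = orange/saxophone, house 2 = white/flute, house 3 = purple/harp, house 4 = red/drum, house 5 = blue/piano.

2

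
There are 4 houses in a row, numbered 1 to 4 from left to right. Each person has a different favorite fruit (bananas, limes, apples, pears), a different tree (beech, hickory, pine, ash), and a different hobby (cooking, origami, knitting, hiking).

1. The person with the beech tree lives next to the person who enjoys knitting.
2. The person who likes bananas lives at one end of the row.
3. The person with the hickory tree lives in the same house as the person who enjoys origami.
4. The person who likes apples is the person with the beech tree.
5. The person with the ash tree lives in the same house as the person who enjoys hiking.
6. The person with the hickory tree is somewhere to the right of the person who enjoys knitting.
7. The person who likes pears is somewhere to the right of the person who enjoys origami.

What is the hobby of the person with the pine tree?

knitting

The person who likes bananas is narrowed to house 1 or 4; consider each.
Placing it in house 4 leads to a contradiction, so it's in house 1.
The person who likes apples is narrowed to house 2 or 3; consider each.
Placing it in house 3 leads to a contradiction, so it's in house 2.
The person with the beech tree is in house 2 (clue 4).
The only tree still possible for house 3 is hickory.
From clue 1, the person who enjoys knitting must be in house 1.
Clue 3: the person who enjoys origami is in house 3.
The person who likes pears is in house 4 (clue 7).
House 3's favorite fruit must be limes (nothing else left).
The only hobby still possible for house 2 is cooking.
So house 4 gets hiking for hobby.
By clue 5, the person with the ash tree is in house 4.
House 1 tree: only pine fits.
So: house 1 = bananas/pine/knitting, house 2 = apples/beech/cooking, house 3 = limes/hickory/origami, house 4 = pears/ash/hiking.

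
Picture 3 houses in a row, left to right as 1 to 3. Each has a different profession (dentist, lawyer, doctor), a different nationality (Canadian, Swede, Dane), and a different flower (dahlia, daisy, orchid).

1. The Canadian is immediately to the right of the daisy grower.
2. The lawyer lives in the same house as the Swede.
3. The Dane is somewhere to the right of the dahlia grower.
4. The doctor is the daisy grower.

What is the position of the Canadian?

So house 1 gets Swede for nationality.
The only flower still possible for house 3 is orchid.
By clue 2, the lawyer is in house 1.
That leaves doctor as the profession for house 2.
So house 3 gets dentist for profession.
The daisy grower is in house 2 (clue 4).
House 1 flower: only dahlia fits.
By clue 1, the Canadian is in house 3.
House 2 nationality: only Dane fits.
So: house 1 = lawyer/Swede/dahlia, house 2 = doctor/Dane/daisy, house 3 = dentist/Canadian/orchid.

3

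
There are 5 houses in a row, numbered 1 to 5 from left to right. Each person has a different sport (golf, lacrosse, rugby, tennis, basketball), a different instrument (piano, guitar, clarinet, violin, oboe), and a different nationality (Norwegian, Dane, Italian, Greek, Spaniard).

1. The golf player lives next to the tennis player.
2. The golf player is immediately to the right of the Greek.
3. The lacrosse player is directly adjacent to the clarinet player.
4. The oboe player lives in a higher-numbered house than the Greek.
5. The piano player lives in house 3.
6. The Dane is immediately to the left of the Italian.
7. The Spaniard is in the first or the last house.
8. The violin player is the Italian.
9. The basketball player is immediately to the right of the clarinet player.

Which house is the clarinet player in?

Clue 5 places the piano player in house 3.
The Spaniard is narrowed to house 1 or 5; consider each.
Placing it in house 5 leads to a contradiction, so it's in house 1.
The oboe player is narrowed to house 4 or 5; consider each.
Placing it in house 5 leads to a contradiction, so it's in house 4.
By clue 8, the Italian is in house 5.
That leaves violin as the instrument for house 5.
The Dane is in house 4 (clue 6).
The basketball player is narrowed to house 2 or 3; consider each.
Placing it in house 2 leads to a contradiction, so it's in house 3.
The clarinet player is in house 2 (clue 9).
That leaves guitar as the instrument for house 1.
Clue 1: the tennis player is in house 5.
From clue 2, the Greek must be in house 3.
From clue 3, the lacrosse player must be in house 1.
House 2's sport must be rugby (nothing else left).
House 4's sport must be golf (nothing else left).
So house 2 gets Norwegian for nationality.
So: house 1 = lacrosse/guitar/Spaniard, house 2 = rugby/clarinet/Norwegian, house 3 = basketball/piano/Greek, house 4 = golf/oboe/Dane, house 5 = tennis/violin/Italian.

2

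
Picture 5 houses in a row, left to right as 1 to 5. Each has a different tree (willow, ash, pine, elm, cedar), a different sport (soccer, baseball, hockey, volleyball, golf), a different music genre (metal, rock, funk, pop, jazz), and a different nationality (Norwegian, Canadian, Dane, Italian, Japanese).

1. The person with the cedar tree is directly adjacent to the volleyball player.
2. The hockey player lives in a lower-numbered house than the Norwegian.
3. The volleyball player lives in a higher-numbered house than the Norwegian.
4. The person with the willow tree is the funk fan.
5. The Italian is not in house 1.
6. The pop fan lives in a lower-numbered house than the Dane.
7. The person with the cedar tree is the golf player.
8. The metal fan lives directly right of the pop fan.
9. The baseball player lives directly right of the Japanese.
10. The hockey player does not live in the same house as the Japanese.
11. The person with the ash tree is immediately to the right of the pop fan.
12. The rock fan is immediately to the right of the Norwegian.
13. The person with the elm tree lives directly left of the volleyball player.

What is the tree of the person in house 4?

The person with the elm tree is narrowed to house 2 or 3 or 4; consider each.
Placing it in house 3 and house 4 leads to a contradiction, so it's in house 2.
The volleyball player is in house 3 (clue 13).
Clue 1 places the person with the cedar tree in house 4.
By clue 3, the Norwegian is in house 2.
From clue 7, the golf player must be in house 4.
The rock fan is in house 3 (clue 12).
Clue 2 places the hockey player in house 1.
From clue 8, the metal fan must be in house 5.
Clue 8 places the pop fan in house 4.
Clue 10 places the Japanese in house 4.
The person with the ash tree is in house 5 (clue 11).
So house 3 gets pine for tree.
House 1 music genre: only funk fits.
House 2's music genre must be jazz (nothing else left).
That leaves Canadian as the nationality for house 1.
The Dane is in house 5 (clue 6).
From clue 9, the baseball player must be in house 5.
That leaves willow as the tree for house 1.
House 2 sport: only soccer fits.
House 3 nationality: only Italian fits.
So: house 1 = willow/hockey/funk/Canadian, house 2 = elm/soccer/jazz/Norwegian, house 3 = pine/volleyball/rock/Italian, house 4 = cedar/golf/pop/Japanese, house 5 = ash/baseball/metal/Dane.

cedar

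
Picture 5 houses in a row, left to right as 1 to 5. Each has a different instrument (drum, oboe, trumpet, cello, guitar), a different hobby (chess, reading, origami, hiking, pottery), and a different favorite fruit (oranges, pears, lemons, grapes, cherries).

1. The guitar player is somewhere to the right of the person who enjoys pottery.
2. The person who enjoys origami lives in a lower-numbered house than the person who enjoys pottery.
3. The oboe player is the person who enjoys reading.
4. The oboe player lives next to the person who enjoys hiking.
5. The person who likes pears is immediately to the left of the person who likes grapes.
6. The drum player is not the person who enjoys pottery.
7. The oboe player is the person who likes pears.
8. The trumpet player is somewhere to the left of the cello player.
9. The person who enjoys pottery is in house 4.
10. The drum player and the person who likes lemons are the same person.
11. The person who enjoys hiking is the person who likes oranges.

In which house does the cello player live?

By clue 9, the person who enjoys pottery is in house 4.
Clue 1: the guitar player is in house 5.
House 5's hobby must be chess (nothing else left).
That leaves cello as the instrument for house 4.
House 5 favorite fruit: only cherries fits.
House 4's favorite fruit must be grapes (nothing else left).
From clue 5, the person who likes pears must be in house 3.
Clue 7: the oboe player is in house 3.
From clue 3, the person who enjoys reading must be in house 3.
The person who enjoys hiking is in house 2 (clue 4).
The person who likes oranges is in house 2 (clue 11).
House 1's hobby must be origami (nothing else left).
House 1 favorite fruit: only lemons fits.
By clue 10, the drum player is in house 1.
House 2's instrument must be trumpet (nothing else left).
So: house 1 = drum/origami/lemons, house 2 = trumpet/hiking/oranges, house 3 = oboe/reading/pears, house 4 = cello/pottery/grapes, house 5 = guitar/chess/cherries.

4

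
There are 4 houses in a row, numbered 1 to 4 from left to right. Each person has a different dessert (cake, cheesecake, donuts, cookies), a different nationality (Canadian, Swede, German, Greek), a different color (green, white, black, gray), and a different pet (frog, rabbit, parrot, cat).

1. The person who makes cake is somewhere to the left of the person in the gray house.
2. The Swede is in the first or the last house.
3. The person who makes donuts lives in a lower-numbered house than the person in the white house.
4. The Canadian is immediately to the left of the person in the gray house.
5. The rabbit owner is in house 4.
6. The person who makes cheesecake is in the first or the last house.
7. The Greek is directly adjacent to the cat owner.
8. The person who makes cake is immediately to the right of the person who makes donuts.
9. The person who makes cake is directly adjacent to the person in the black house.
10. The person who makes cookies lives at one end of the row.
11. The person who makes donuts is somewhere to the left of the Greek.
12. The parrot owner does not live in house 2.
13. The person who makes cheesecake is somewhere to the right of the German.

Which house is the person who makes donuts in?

The rabbit owner is in house 4 (clue 5).
The person who makes cheesecake is in house 4 (clue 13).
House 1 dessert: only cookies fits.
House 3's dessert must be cake (nothing else left).
The person in the gray house is in house 4 (clue 1).
The Canadian is in house 3 (clue 4).
That leaves donuts as the dessert for house 2.
So house 2 gets German for nationality.
So house 4 gets Greek for nationality.
House 1 color: only green fits.
The only color still possible for house 2 is black.
So house 3 gets white for color.
From clue 7, the cat owner must be in house 3.
House 1 nationality: only Swede fits.
House 2's pet must be frog (nothing else left).
That leaves parrot as the pet for house 1.
So: house 1 = cookies/Swede/green/parrot, house 2 = donuts/German/black/frog, house 3 = cake/Canadian/white/cat, house 4 = cheesecake/Greek/gray/rabbit.

2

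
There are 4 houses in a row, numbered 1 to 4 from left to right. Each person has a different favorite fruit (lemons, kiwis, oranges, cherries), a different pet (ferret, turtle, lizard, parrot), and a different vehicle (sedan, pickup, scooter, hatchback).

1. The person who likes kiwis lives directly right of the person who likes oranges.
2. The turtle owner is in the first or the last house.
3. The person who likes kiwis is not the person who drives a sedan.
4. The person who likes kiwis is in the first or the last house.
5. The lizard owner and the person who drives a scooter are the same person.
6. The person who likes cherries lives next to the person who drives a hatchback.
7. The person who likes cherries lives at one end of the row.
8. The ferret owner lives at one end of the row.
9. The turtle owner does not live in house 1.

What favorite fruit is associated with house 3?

oranges

Clue 4: the person who likes kiwis is in house 4.
Clue 9 places the turtle owner in house 4.
House 1's favorite fruit must be cherries (nothing else left).
By clue 1, the person who likes oranges is in house 3.
From clue 6, the person who drives a hatchback must be in house 2.
That leaves lemons as the favorite fruit for house 2.
That leaves ferret as the pet for house 1.
House 4 vehicle: only pickup fits.
Clue 5: the lizard owner is in house 3.
From clue 5, the person who drives a scooter must be in house 3.
House 2's pet must be parrot (nothing else left).
That leaves sedan as the vehicle for house 1.
So: house 1 = cherries/ferret/sedan, house 2 = lemons/parrot/hatchback, house 3 = oranges/lizard/scooter, house 4 = kiwis/turtle/pickup.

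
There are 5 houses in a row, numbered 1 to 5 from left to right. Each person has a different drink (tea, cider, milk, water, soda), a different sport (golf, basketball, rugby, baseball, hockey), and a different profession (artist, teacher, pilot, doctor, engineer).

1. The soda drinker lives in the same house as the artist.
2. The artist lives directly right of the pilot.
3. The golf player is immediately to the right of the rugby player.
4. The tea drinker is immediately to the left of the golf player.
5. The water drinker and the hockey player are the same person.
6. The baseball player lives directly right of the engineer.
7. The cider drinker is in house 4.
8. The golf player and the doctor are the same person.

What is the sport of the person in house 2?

Clue 7: the cider drinker is in house 4.
The soda drinker is narrowed to house 2 or 3 or 5; consider each.
Placing it in house 2 and house 3 leads to a contradiction, so it's in house 5.
From clue 1, the artist must be in house 5.
By clue 2, the pilot is in house 4.
So house 5 gets basketball for sport.
House 4's sport must be baseball (nothing else left).
Clue 6 places the engineer in house 3.
The only profession still possible for house 1 is teacher.
So house 2 gets doctor for profession.
The golf player is in house 2 (clue 8).
That leaves rugby as the sport for house 1.
House 3's sport must be hockey (nothing else left).
By clue 4, the tea drinker is in house 1.
From clue 5, the water drinker must be in house 3.
House 2's drink must be milk (nothing else left).
So: house 1 = tea/rugby/teacher, house 2 = milk/golf/doctor, house 3 = water/hockey/engineer, house 4 = cider/baseball/pilot, house 5 = soda/basketball/artist.

golf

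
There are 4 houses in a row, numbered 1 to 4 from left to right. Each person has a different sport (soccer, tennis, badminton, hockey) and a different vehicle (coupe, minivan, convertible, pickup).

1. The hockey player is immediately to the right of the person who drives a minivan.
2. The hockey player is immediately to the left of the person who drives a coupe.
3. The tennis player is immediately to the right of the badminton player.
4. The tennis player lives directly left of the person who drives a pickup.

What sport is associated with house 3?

hockey

The only sport still possible for house 4 is soccer.
The only sport still possible for house 1 is badminton.
By clue 3, the tennis player is in house 2.
From clue 4, the person who drives a pickup must be in house 3.
That leaves hockey as the sport for house 3.
The person who drives a minivan is in house 2 (clue 1).
The only vehicle still possible for house 1 is convertible.
House 4 vehicle: only coupe fits.
So: house 1 = badminton/convertible, house 2 = tennis/minivan, house 3 = hockey/pickup, house 4 = soccer/coupe.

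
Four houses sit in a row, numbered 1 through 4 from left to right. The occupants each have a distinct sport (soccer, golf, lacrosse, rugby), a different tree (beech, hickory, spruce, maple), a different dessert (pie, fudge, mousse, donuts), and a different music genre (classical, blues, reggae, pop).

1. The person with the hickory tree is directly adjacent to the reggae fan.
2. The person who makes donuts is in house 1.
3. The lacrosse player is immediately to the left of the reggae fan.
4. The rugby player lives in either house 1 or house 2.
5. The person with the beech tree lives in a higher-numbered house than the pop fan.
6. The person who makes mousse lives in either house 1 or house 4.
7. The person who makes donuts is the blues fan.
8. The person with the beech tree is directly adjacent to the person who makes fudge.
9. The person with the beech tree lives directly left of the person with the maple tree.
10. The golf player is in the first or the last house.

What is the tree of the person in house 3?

beech

By clue 2, the person who makes donuts is in house 1.
The blues fan is in house 1 (clue 7).
The person with the beech tree is in house 3 (clue 5).
From clue 5, the pop fan must be in house 2.
From clue 9, the person with the maple tree must be in house 4.
House 3's dessert must be pie (nothing else left).
So house 4 gets mousse for dessert.
From clue 1, the person with the hickory tree must be in house 2.
The reggae fan is in house 3 (clue 1).
By clue 3, the lacrosse player is in house 2.
That leaves rugby as the sport for house 1.
House 3's sport must be soccer (nothing else left).
House 4 sport: only golf fits.
House 1's tree must be spruce (nothing else left).
That leaves fudge as the dessert for house 2.
So house 4 gets classical for music genre.
So: house 1 = rugby/spruce/donuts/blues, house 2 = lacrosse/hickory/fudge/pop, house 3 = soccer/beech/pie/reggae, house 4 = golf/maple/mousse/classical.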